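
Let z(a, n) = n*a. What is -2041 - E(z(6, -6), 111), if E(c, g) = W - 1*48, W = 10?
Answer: -2003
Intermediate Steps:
z(a, n) = a*n
E(c, g) = -38 (E(c, g) = 10 - 1*48 = 10 - 48 = -38)
-2041 - E(z(6, -6), 111) = -2041 - 1*(-38) = -2041 + 38 = -2003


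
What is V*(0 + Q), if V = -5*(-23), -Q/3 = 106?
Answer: -36570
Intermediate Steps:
Q = -318 (Q = -3*106 = -318)
V = 115
V*(0 + Q) = 115*(0 - 318) = 115*(-318) = -36570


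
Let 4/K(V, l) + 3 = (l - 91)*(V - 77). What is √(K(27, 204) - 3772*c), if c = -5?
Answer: 2*√150674462782/5653 ≈ 137.33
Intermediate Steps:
K(V, l) = 4/(-3 + (-91 + l)*(-77 + V)) (K(V, l) = 4/(-3 + (l - 91)*(V - 77)) = 4/(-3 + (-91 + l)*(-77 + V)))
√(K(27, 204) - 3772*c) = √(4/(7004 - 91*27 - 77*204 + 27*204) - 3772*(-5)) = √(4/(7004 - 2457 - 15708 + 5508) + 18860) = √(4/(-5653) + 18860) = √(4*(-1/5653) + 18860) = √(-4/5653 + 18860) = √(106615576/5653) = 2*√150674462782/5653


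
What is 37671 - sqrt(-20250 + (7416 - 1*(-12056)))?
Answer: 37671 - I*sqrt(778) ≈ 37671.0 - 27.893*I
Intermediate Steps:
37671 - sqrt(-20250 + (7416 - 1*(-12056))) = 37671 - sqrt(-20250 + (7416 + 12056)) = 37671 - sqrt(-20250 + 19472) = 37671 - sqrt(-778) = 37671 - I*sqrt(778)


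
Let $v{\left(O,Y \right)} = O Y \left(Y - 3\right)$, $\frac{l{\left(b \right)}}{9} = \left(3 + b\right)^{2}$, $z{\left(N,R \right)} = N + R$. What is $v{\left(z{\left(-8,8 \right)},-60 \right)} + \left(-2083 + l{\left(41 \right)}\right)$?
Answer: $15341$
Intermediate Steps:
$l{\left(b \right)} = 9 \left(3 + b\right)^{2}$
$v{\left(O,Y \right)} = O Y \left(-3 + Y\right)$
$v{\left(z{\left(-8,8 \right)},-60 \right)} + \left(-2083 + l{\left(41 \right)}\right) = \left(-8 + 8\right) \left(-60\right) \left(-3 - 60\right) - \left(2083 - 9 \left(3 + 41\right)^{2}\right) = 0 \left(-60\right) \left(-63\right) - \left(2083 - 9 \cdot 44^{2}\right) = 0 + \left(-2083 + 9 \cdot 1936\right) = 0 + \left(-2083 + 17424\right) = 0 + 15341 = 15341$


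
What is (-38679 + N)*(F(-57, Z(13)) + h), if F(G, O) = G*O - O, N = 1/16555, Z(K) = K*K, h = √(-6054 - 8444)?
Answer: 6276522932888/16555 - 640330844*I*√14498/16555 ≈ 3.7913e+8 - 4.6572e+6*I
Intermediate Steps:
h = I*√14498 (h = √(-14498) = I*√14498 ≈ 120.41*I)
Z(K) = K²
N = 1/16555 ≈ 6.0405e-5
F(G, O) = -O + G*O
(-38679 + N)*(F(-57, Z(13)) + h) = (-38679 + 1/16555)*(13²*(-1 - 57) + I*√14498) = -640330844*(169*(-58) + I*√14498)/16555 = -640330844*(-9802 + I*√14498)/16555 = 6276522932888/16555 - 640330844*I*√14498/16555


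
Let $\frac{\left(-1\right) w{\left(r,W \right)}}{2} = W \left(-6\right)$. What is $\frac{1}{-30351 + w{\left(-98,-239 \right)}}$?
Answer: $- \frac{1}{33219} \approx -3.0103 \cdot 10^{-5}$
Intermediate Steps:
$w{\left(r,W \right)} = 12 W$ ($w{\left(r,W \right)} = - 2 W \left(-6\right) = - 2 \left(- 6 W\right) = 12 W$)
$\frac{1}{-30351 + w{\left(-98,-239 \right)}} = \frac{1}{-30351 + 12 \left(-239\right)} = \frac{1}{-30351 - 2868} = \frac{1}{-33219} = - \frac{1}{33219}$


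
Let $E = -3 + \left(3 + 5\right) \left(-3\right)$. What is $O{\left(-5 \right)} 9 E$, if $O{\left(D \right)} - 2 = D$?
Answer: $729$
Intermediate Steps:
$O{\left(D \right)} = 2 + D$
$E = -27$ ($E = -3 + 8 \left(-3\right) = -3 - 24 = -27$)
$O{\left(-5 \right)} 9 E = \left(2 - 5\right) 9 \left(-27\right) = \left(-3\right) 9 \left(-27\right) = \left(-27\right) \left(-27\right) = 729$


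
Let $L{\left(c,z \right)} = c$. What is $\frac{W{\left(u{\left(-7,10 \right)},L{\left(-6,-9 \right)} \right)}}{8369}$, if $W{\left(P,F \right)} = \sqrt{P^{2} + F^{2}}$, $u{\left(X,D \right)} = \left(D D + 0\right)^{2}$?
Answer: $\frac{2 \sqrt{25000009}}{8369} \approx 1.1949$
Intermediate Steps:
$u{\left(X,D \right)} = D^{4}$ ($u{\left(X,D \right)} = \left(D^{2} + 0\right)^{2} = \left(D^{2}\right)^{2} = D^{4}$)
$W{\left(P,F \right)} = \sqrt{F^{2} + P^{2}}$
$\frac{W{\left(u{\left(-7,10 \right)},L{\left(-6,-9 \right)} \right)}}{8369} = \frac{\sqrt{\left(-6\right)^{2} + \left(10^{4}\right)^{2}}}{8369} = \sqrt{36 + 10000^{2}} \cdot \frac{1}{8369} = \sqrt{36 + 100000000} \cdot \frac{1}{8369} = \sqrt{100000036} \cdot \frac{1}{8369} = 2 \sqrt{25000009} \cdot \frac{1}{8369} = \frac{2 \sqrt{25000009}}{8369}$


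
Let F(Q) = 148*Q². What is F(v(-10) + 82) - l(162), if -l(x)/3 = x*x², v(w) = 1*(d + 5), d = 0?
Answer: 13874796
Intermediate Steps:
v(w) = 5 (v(w) = 1*(0 + 5) = 1*5 = 5)
l(x) = -3*x³ (l(x) = -3*x*x² = -3*x³)
F(v(-10) + 82) - l(162) = 148*(5 + 82)² - (-3)*162³ = 148*87² - (-3)*4251528 = 148*7569 - 1*(-12754584) = 1120212 + 12754584 = 13874796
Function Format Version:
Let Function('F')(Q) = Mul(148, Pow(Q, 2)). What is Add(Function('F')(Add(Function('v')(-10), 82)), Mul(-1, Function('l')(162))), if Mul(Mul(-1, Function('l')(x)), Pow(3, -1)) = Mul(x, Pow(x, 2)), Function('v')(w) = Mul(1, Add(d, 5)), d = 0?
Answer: 13874796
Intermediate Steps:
Function('v')(w) = 5 (Function('v')(w) = Mul(1, Add(0, 5)) = Mul(1, 5) = 5)
Function('l')(x) = Mul(-3, Pow(x, 3)) (Function('l')(x) = Mul(-3, Mul(x, Pow(x, 2))) = Mul(-3, Pow(x, 3)))
Add(Function('F')(Add(Function('v')(-10), 82)), Mul(-1, Function('l')(162))) = Add(Mul(148, Pow(Add(5, 82), 2)), Mul(-1, Mul(-3, Pow(162, 3)))) = Add(Mul(148, Pow(87, 2)), Mul(-1, Mul(-3, 4251528))) = Add(Mul(148, 7569), Mul(-1, -12754584)) = Add(1120212, 12754584) = 13874796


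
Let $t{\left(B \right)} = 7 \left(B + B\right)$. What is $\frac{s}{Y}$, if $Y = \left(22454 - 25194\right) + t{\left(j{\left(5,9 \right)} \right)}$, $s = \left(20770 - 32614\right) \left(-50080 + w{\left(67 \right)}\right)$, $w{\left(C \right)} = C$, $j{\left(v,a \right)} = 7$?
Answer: $- \frac{296176986}{1321} \approx -2.2421 \cdot 10^{5}$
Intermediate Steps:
$s = 592353972$ ($s = \left(20770 - 32614\right) \left(-50080 + 67\right) = \left(-11844\right) \left(-50013\right) = 592353972$)
$t{\left(B \right)} = 14 B$ ($t{\left(B \right)} = 7 \cdot 2 B = 14 B$)
$Y = -2642$ ($Y = \left(22454 - 25194\right) + 14 \cdot 7 = -2740 + 98 = -2642$)
$\frac{s}{Y} = \frac{592353972}{-2642} = 592353972 \left(- \frac{1}{2642}\right) = - \frac{296176986}{1321}$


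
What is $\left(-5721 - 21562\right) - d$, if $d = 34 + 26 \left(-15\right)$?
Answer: $-26927$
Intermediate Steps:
$d = -356$ ($d = 34 - 390 = -356$)
$\left(-5721 - 21562\right) - d = \left(-5721 - 21562\right) - -356 = \left(-5721 - 21562\right) + 356 = -27283 + 356 = -26927$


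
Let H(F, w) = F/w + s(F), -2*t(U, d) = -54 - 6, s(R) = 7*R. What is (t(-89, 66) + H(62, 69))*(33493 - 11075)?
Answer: 719124604/69 ≈ 1.0422e+7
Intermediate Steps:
t(U, d) = 30 (t(U, d) = -(-54 - 6)/2 = -1/2*(-60) = 30)
H(F, w) = 7*F + F/w (H(F, w) = F/w + 7*F = 7*F + F/w)
(t(-89, 66) + H(62, 69))*(33493 - 11075) = (30 + (7*62 + 62/69))*(33493 - 11075) = (30 + (434 + 62*(1/69)))*22418 = (30 + (434 + 62/69))*22418 = (30 + 30008/69)*22418 = (32078/69)*22418 = 719124604/69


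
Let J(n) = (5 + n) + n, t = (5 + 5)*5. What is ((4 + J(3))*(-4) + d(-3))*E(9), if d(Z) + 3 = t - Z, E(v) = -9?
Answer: 90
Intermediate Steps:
t = 50 (t = 10*5 = 50)
d(Z) = 47 - Z (d(Z) = -3 + (50 - Z) = 47 - Z)
J(n) = 5 + 2*n
((4 + J(3))*(-4) + d(-3))*E(9) = ((4 + (5 + 2*3))*(-4) + (47 - 1*(-3)))*(-9) = ((4 + (5 + 6))*(-4) + (47 + 3))*(-9) = ((4 + 11)*(-4) + 50)*(-9) = (15*(-4) + 50)*(-9) = (-60 + 50)*(-9) = -10*(-9) = 90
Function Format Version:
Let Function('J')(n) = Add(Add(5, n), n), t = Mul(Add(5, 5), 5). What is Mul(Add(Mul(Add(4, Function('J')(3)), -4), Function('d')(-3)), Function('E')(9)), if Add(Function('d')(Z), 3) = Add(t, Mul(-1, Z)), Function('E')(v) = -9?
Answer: 90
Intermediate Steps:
t = 50 (t = Mul(10, 5) = 50)
Function('d')(Z) = Add(47, Mul(-1, Z)) (Function('d')(Z) = Add(-3, Add(50, Mul(-1, Z))) = Add(47, Mul(-1, Z)))
Function('J')(n) = Add(5, Mul(2, n))
Mul(Add(Mul(Add(4, Function('J')(3)), -4), Function('d')(-3)), Function('E')(9)) = Mul(Add(Mul(Add(4, Add(5, Mul(2, 3))), -4), Add(47, Mul(-1, -3))), -9) = Mul(Add(Mul(Add(4, Add(5, 6)), -4), Add(47, 3)), -9) = Mul(Add(Mul(Add(4, 11), -4), 50), -9) = Mul(Add(Mul(15, -4), 50), -9) = Mul(Add(-60, 50), -9) = Mul(-10, -9) = 90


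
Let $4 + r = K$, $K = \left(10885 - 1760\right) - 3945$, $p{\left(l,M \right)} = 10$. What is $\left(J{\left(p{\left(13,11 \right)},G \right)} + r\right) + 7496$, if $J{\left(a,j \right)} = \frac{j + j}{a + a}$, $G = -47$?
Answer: $\frac{126673}{10} \approx 12667.0$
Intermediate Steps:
$K = 5180$ ($K = 9125 - 3945 = 5180$)
$r = 5176$ ($r = -4 + 5180 = 5176$)
$J{\left(a,j \right)} = \frac{j}{a}$ ($J{\left(a,j \right)} = \frac{2 j}{2 a} = 2 j \frac{1}{2 a} = \frac{j}{a}$)
$\left(J{\left(p{\left(13,11 \right)},G \right)} + r\right) + 7496 = \left(- \frac{47}{10} + 5176\right) + 7496 = \frac{51713}{10} + 7496 = \frac{126673}{10}$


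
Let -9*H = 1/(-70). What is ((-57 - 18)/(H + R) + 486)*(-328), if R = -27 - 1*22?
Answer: -4936263552/30869 ≈ -1.5991e+5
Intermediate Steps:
R = -49 (R = -27 - 22 = -49)
H = 1/630 (H = -⅑/(-70) = -⅑*(-1/70) = 1/630 ≈ 0.0015873)
((-57 - 18)/(H + R) + 486)*(-328) = ((-57 - 18)/(1/630 - 49) + 486)*(-328) = (-75/(-30869/630) + 486)*(-328) = (-75*(-630/30869) + 486)*(-328) = (47250/30869 + 486)*(-328) = (15049584/30869)*(-328) = -4936263552/30869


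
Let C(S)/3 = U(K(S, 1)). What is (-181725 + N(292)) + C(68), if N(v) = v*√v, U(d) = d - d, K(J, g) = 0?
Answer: -181725 + 584*√73 ≈ -1.7674e+5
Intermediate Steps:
U(d) = 0
C(S) = 0 (C(S) = 3*0 = 0)
N(v) = v^(3/2)
(-181725 + N(292)) + C(68) = (-181725 + 292^(3/2)) + 0 = (-181725 + 584*√73) + 0 = -181725 + 584*√73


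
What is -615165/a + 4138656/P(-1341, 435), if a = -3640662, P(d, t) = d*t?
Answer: -544762976111/78656502510 ≈ -6.9258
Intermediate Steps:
-615165/a + 4138656/P(-1341, 435) = -615165/(-3640662) + 4138656/((-1341*435)) = -615165*(-1/3640662) + 4138656/(-583335) = 205055/1213554 + 4138656*(-1/583335) = 205055/1213554 - 1379552/194445 = -544762976111/78656502510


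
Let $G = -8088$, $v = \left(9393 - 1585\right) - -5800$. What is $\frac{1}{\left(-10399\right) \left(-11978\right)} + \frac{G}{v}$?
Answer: $- \frac{41976457247}{70625078874} \approx -0.59436$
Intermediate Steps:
$v = 13608$ ($v = 7808 + 5800 = 13608$)
$\frac{1}{\left(-10399\right) \left(-11978\right)} + \frac{G}{v} = \frac{1}{\left(-10399\right) \left(-11978\right)} - \frac{8088}{13608} = \left(- \frac{1}{10399}\right) \left(- \frac{1}{11978}\right) - \frac{337}{567} = \frac{1}{124559222} - \frac{337}{567} = - \frac{41976457247}{70625078874}$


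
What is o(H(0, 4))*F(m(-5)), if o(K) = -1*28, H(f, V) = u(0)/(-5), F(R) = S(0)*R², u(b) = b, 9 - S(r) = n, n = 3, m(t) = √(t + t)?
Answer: 1680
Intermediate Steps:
m(t) = √2*√t (m(t) = √(2*t) = √2*√t)
S(r) = 6 (S(r) = 9 - 1*3 = 9 - 3 = 6)
F(R) = 6*R²
H(f, V) = 0 (H(f, V) = 0/(-5) = 0*(-⅕) = 0)
o(K) = -28
o(H(0, 4))*F(m(-5)) = -168*(√2*√(-5))² = -168*(√2*(I*√5))² = -168*(I*√10)² = -168*(-10) = -28*(-60) = 1680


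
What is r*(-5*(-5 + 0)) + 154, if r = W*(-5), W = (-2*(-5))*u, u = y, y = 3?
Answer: -3596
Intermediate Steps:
u = 3
W = 30 (W = -2*(-5)*3 = 10*3 = 30)
r = -150 (r = 30*(-5) = -150)
r*(-5*(-5 + 0)) + 154 = -(-750)*(-5 + 0) + 154 = -(-750)*(-5) + 154 = -150*25 + 154 = -3750 + 154 = -3596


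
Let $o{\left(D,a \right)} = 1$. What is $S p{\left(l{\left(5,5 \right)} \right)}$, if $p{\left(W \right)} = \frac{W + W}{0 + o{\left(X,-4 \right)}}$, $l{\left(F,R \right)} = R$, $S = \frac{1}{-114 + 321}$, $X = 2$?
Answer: $\frac{10}{207} \approx 0.048309$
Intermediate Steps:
$S = \frac{1}{207} \approx 0.0048309$
$p{\left(W \right)} = 2 W$ ($p{\left(W \right)} = \frac{W + W}{0 + 1} = \frac{2 W}{1} = 2 W 1 = 2 W$)
$S p{\left(l{\left(5,5 \right)} \right)} = \frac{2 \cdot 5}{207} = \frac{1}{207} \cdot 10 = \frac{10}{207}$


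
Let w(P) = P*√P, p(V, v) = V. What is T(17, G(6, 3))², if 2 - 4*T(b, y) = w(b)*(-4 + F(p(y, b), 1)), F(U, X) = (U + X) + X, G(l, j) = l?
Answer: 19653/4 - 17*√17 ≈ 4843.2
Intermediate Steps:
w(P) = P^(3/2)
F(U, X) = U + 2*X
T(b, y) = ½ - b^(3/2)*(-2 + y)/4 (T(b, y) = ½ - b^(3/2)*(-4 + (y + 2*1))/4 = ½ - b^(3/2)*(-4 + (y + 2))/4 = ½ - b^(3/2)*(-4 + (2 + y))/4 = ½ - b^(3/2)*(-2 + y)/4)
T(17, G(6, 3))² = (½ + 17^(3/2)/2 - ¼*6*17^(3/2))² = (½ + (17*√17)/2 - ¼*6*17*√17)² = (½ + 17*√17/2 - 51*√17/2)² = (½ - 17*√17)²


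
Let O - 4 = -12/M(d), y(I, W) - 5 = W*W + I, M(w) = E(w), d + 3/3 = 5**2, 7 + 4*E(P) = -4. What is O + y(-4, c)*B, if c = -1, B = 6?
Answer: 224/11 ≈ 20.364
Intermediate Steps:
E(P) = -11/4 (E(P) = -7/4 + (1/4)*(-4) = -7/4 - 1 = -11/4)
d = 24 (d = -1 + 5**2 = -1 + 25 = 24)
M(w) = -11/4
y(I, W) = 5 + I + W**2 (y(I, W) = 5 + (W*W + I) = 5 + (W**2 + I) = 5 + (I + W**2) = 5 + I + W**2)
O = 92/11 (O = 4 - 12/(-11/4) = 4 - 12*(-4/11) = 4 + 48/11 = 92/11 ≈ 8.3636)
O + y(-4, c)*B = 92/11 + (5 - 4 + (-1)**2)*6 = 92/11 + (5 - 4 + 1)*6 = 92/11 + 2*6 = 92/11 + 12 = 224/11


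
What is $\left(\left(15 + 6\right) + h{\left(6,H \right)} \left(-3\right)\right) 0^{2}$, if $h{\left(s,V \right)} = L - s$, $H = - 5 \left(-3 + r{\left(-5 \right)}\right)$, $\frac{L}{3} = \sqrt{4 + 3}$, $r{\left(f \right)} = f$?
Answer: $0$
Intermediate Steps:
$L = 3 \sqrt{7}$ ($L = 3 \sqrt{4 + 3} = 3 \sqrt{7} \approx 7.9373$)
$H = 40$ ($H = - 5 \left(-3 - 5\right) = \left(-5\right) \left(-8\right) = 40$)
$h{\left(s,V \right)} = - s + 3 \sqrt{7}$ ($h{\left(s,V \right)} = 3 \sqrt{7} - s = - s + 3 \sqrt{7}$)
$\left(\left(15 + 6\right) + h{\left(6,H \right)} \left(-3\right)\right) 0^{2} = \left(\left(15 + 6\right) + \left(\left(-1\right) 6 + 3 \sqrt{7}\right) \left(-3\right)\right) 0^{2} = \left(21 + \left(-6 + 3 \sqrt{7}\right) \left(-3\right)\right) 0 = \left(21 + \left(18 - 9 \sqrt{7}\right)\right) 0 = \left(39 - 9 \sqrt{7}\right) 0 = 0$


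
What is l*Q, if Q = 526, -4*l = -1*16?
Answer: 2104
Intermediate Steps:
l = 4 (l = -(-1)*16/4 = -1/4*(-16) = 4)
l*Q = 4*526 = 2104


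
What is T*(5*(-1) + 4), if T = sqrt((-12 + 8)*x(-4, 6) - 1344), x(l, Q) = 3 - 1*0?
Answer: -2*I*sqrt(339) ≈ -36.824*I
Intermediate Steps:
x(l, Q) = 3 (x(l, Q) = 3 + 0 = 3)
T = 2*I*sqrt(339) (T = sqrt((-12 + 8)*3 - 1344) = sqrt(-4*3 - 1344) = sqrt(-12 - 1344) = sqrt(-1356) = 2*I*sqrt(339) ≈ 36.824*I)
T*(5*(-1) + 4) = (2*I*sqrt(339))*(5*(-1) + 4) = (2*I*sqrt(339))*(-5 + 4) = (2*I*sqrt(339))*(-1) = -2*I*sqrt(339)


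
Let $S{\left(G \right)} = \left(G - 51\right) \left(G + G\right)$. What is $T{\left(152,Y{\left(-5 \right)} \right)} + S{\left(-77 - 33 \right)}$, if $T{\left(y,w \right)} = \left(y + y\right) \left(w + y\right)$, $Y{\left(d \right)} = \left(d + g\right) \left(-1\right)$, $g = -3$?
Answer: $84060$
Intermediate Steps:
$S{\left(G \right)} = 2 G \left(-51 + G\right)$ ($S{\left(G \right)} = \left(-51 + G\right) 2 G = 2 G \left(-51 + G\right)$)
$Y{\left(d \right)} = 3 - d$ ($Y{\left(d \right)} = \left(d - 3\right) \left(-1\right) = \left(-3 + d\right) \left(-1\right) = 3 - d$)
$T{\left(y,w \right)} = 2 y \left(w + y\right)$
$T{\left(152,Y{\left(-5 \right)} \right)} + S{\left(-77 - 33 \right)} = 2 \cdot 152 \left(\left(3 - -5\right) + 152\right) + 2 \left(-77 - 33\right) \left(-51 - 110\right) = 2 \cdot 152 \left(\left(3 + 5\right) + 152\right) + 2 \left(-77 - 33\right) \left(-51 - 110\right) = 2 \cdot 152 \left(8 + 152\right) + 2 \left(-110\right) \left(-51 - 110\right) = 2 \cdot 152 \cdot 160 + 2 \left(-110\right) \left(-161\right) = 48640 + 35420 = 84060$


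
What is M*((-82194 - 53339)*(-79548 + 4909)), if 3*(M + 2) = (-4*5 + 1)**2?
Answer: 3591196893385/3 ≈ 1.1971e+12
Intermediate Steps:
M = 355/3 (M = -2 + (-4*5 + 1)**2/3 = -2 + (-20 + 1)**2/3 = -2 + (1/3)*(-19)**2 = -2 + (1/3)*361 = -2 + 361/3 = 355/3 ≈ 118.33)
M*((-82194 - 53339)*(-79548 + 4909)) = 355*((-82194 - 53339)*(-79548 + 4909))/3 = 355*(-135533*(-74639))/3 = (355/3)*10116047587 = 3591196893385/3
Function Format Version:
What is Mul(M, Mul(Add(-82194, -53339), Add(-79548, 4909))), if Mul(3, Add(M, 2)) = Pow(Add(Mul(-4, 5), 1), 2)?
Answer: Rational(3591196893385, 3) ≈ 1.1971e+12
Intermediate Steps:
M = Rational(355, 3) (M = Add(-2, Mul(Rational(1, 3), Pow(Add(Mul(-4, 5), 1), 2))) = Add(-2, Mul(Rational(1, 3), Pow(Add(-20, 1), 2))) = Add(-2, Mul(Rational(1, 3), Pow(-19, 2))) = Add(-2, Mul(Rational(1, 3), 361)) = Add(-2, Rational(361, 3)) = Rational(355, 3) ≈ 118.33)
Mul(M, Mul(Add(-82194, -53339), Add(-79548, 4909))) = Mul(Rational(355, 3), Mul(Add(-82194, -53339), Add(-79548, 4909))) = Mul(Rational(355, 3), Mul(-135533, -74639)) = Mul(Rational(355, 3), 10116047587) = Rational(3591196893385, 3)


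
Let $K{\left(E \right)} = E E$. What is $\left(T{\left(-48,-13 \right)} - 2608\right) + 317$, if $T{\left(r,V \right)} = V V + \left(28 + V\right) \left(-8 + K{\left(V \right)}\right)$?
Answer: $293$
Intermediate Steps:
$K{\left(E \right)} = E^{2}$
$T{\left(r,V \right)} = V^{2} + \left(-8 + V^{2}\right) \left(28 + V\right)$ ($T{\left(r,V \right)} = V V + \left(28 + V\right) \left(-8 + V^{2}\right) = V^{2} + \left(-8 + V^{2}\right) \left(28 + V\right)$)
$\left(T{\left(-48,-13 \right)} - 2608\right) + 317 = \left(\left(-224 + \left(-13\right)^{3} - -104 + 29 \left(-13\right)^{2}\right) - 2608\right) + 317 = \left(\left(-224 - 2197 + 104 + 29 \cdot 169\right) - 2608\right) + 317 = \left(\left(-224 - 2197 + 104 + 4901\right) - 2608\right) + 317 = \left(2584 - 2608\right) + 317 = -24 + 317 = 293$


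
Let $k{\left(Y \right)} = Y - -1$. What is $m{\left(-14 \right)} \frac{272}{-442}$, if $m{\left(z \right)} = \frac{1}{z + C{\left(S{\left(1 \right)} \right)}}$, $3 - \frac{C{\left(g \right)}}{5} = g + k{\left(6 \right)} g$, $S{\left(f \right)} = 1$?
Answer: $\frac{8}{507} \approx 0.015779$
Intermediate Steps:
$k{\left(Y \right)} = 1 + Y$ ($k{\left(Y \right)} = Y + 1 = 1 + Y$)
$C{\left(g \right)} = 15 - 40 g$ ($C{\left(g \right)} = 15 - 5 \left(g + \left(1 + 6\right) g\right) = 15 - 5 \left(g + 7 g\right) = 15 - 5 \cdot 8 g = 15 - 40 g$)
$m{\left(z \right)} = \frac{1}{-25 + z}$ ($m{\left(z \right)} = \frac{1}{z + \left(15 - 40\right)} = \frac{1}{z - 25} = \frac{1}{-25 + z}$)
$m{\left(-14 \right)} \frac{272}{-442} = \frac{272 \frac{1}{-442}}{-25 - 14} = \frac{272 \left(- \frac{1}{442}\right)}{-39} = \left(- \frac{1}{39}\right) \left(- \frac{8}{13}\right) = \frac{8}{507}$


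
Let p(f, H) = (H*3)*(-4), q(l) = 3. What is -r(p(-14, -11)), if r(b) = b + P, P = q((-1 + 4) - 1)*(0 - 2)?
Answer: -126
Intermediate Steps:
p(f, H) = -12*H (p(f, H) = (3*H)*(-4) = -12*H)
P = -6 (P = 3*(0 - 2) = 3*(-2) = -6)
r(b) = -6 + b (r(b) = b - 6 = -6 + b)
-r(p(-14, -11)) = -(-6 - 12*(-11)) = -(-6 + 132) = -1*126 = -126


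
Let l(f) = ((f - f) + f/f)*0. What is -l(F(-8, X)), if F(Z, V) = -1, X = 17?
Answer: 0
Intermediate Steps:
l(f) = 0 (l(f) = (0 + 1)*0 = 1*0 = 0)
-l(F(-8, X)) = -1*0 = 0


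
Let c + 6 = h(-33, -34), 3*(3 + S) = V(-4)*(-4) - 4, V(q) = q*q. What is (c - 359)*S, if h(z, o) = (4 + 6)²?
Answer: 20405/3 ≈ 6801.7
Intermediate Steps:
V(q) = q²
S = -77/3 (S = -3 + ((-4)²*(-4) - 4)/3 = -3 + (16*(-4) - 4)/3 = -3 + (-64 - 4)/3 = -3 + (⅓)*(-68) = -3 - 68/3 = -77/3 ≈ -25.667)
h(z, o) = 100 (h(z, o) = 10² = 100)
c = 94 (c = -6 + 100 = 94)
(c - 359)*S = (94 - 359)*(-77/3) = -265*(-77/3) = 20405/3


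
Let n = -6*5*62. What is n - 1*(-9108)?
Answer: 7248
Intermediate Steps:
n = -1860 (n = -30*62 = -1860)
n - 1*(-9108) = -1860 - 1*(-9108) = -1860 + 9108 = 7248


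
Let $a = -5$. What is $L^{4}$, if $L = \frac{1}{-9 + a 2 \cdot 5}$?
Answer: $\frac{1}{12117361} \approx 8.2526 \cdot 10^{-8}$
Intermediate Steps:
$L = - \frac{1}{59}$ ($L = \frac{1}{-9 + \left(-5\right) 2 \cdot 5} = \frac{1}{-9 - 50} = \frac{1}{-59} = - \frac{1}{59} \approx -0.016949$)
$L^{4} = \left(- \frac{1}{59}\right)^{4} = \frac{1}{12117361}$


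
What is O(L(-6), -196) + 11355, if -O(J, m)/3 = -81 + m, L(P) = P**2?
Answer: 12186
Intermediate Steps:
O(J, m) = 243 - 3*m (O(J, m) = -3*(-81 + m) = 243 - 3*m)
O(L(-6), -196) + 11355 = (243 - 3*(-196)) + 11355 = (243 + 588) + 11355 = 831 + 11355 = 12186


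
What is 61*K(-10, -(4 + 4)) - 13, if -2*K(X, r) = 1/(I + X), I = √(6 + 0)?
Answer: -917/94 + 61*√6/188 ≈ -8.9605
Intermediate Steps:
I = √6 ≈ 2.4495
K(X, r) = -1/(2*(X + √6)) (K(X, r) = -1/(2*(√6 + X)) = -1/(2*(X + √6)))
61*K(-10, -(4 + 4)) - 13 = 61*(-1/(2*(-10) + 2*√6)) - 13 = 61*(-1/(-20 + 2*√6)) - 13 = -61/(-20 + 2*√6) - 13 = -13 - 61/(-20 + 2*√6)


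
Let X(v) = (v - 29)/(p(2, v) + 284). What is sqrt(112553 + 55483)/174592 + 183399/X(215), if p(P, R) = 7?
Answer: 17789703/62 + sqrt(42009)/87296 ≈ 2.8693e+5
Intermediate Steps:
X(v) = -29/291 + v/291 (X(v) = (v - 29)/(7 + 284) = (-29 + v)/291 = (-29 + v)*(1/291) = -29/291 + v/291)
sqrt(112553 + 55483)/174592 + 183399/X(215) = sqrt(112553 + 55483)/174592 + 183399/(-29/291 + (1/291)*215) = sqrt(168036)*(1/174592) + 183399/(-29/291 + 215/291) = (2*sqrt(42009))*(1/174592) + 183399/(62/97) = sqrt(42009)/87296 + 183399*(97/62) = sqrt(42009)/87296 + 17789703/62 = 17789703/62 + sqrt(42009)/87296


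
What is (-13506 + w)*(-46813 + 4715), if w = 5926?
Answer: 319102840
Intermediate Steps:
(-13506 + w)*(-46813 + 4715) = (-13506 + 5926)*(-46813 + 4715) = -7580*(-42098) = 319102840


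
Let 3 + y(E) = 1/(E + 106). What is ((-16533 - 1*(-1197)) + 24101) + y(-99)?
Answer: 61335/7 ≈ 8762.1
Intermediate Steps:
y(E) = -3 + 1/(106 + E) (y(E) = -3 + 1/(E + 106) = -3 + 1/(106 + E))
((-16533 - 1*(-1197)) + 24101) + y(-99) = ((-16533 - 1*(-1197)) + 24101) + (-317 - 3*(-99))/(106 - 99) = ((-16533 + 1197) + 24101) + (-317 + 297)/7 = (-15336 + 24101) + (1/7)*(-20) = 8765 - 20/7 = 61335/7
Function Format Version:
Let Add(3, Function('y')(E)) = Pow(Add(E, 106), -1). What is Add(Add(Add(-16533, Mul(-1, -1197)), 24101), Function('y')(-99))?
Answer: Rational(61335, 7) ≈ 8762.1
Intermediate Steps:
Function('y')(E) = Add(-3, Pow(Add(106, E), -1)) (Function('y')(E) = Add(-3, Pow(Add(E, 106), -1)) = Add(-3, Pow(Add(106, E), -1)))
Add(Add(Add(-16533, Mul(-1, -1197)), 24101), Function('y')(-99)) = Add(Add(Add(-16533, Mul(-1, -1197)), 24101), Mul(Pow(Add(106, -99), -1), Add(-317, Mul(-3, -99)))) = Add(Add(Add(-16533, 1197), 24101), Mul(Pow(7, -1), Add(-317, 297))) = Add(Add(-15336, 24101), Mul(Rational(1, 7), -20)) = Add(8765, Rational(-20, 7)) = Rational(61335, 7)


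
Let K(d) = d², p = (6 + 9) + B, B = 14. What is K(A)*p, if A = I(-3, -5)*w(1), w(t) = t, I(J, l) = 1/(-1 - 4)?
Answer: 29/25 ≈ 1.1600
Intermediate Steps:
I(J, l) = -⅕ (I(J, l) = 1/(-5) = -⅕)
p = 29 (p = (6 + 9) + 14 = 15 + 14 = 29)
A = -⅕ (A = -⅕*1 = -⅕ ≈ -0.20000)
K(A)*p = (-⅕)²*29 = (1/25)*29 = 29/25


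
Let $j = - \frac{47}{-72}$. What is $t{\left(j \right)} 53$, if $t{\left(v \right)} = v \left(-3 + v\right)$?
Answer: $- \frac{420979}{5184} \approx -81.207$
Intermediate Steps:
$j = \frac{47}{72}$ ($j = \left(-47\right) \left(- \frac{1}{72}\right) = \frac{47}{72} \approx 0.65278$)
$t{\left(j \right)} 53 = \frac{47 \left(-3 + \frac{47}{72}\right)}{72} \cdot 53 = \frac{47}{72} \left(- \frac{169}{72}\right) 53 = \left(- \frac{7943}{5184}\right) 53 = - \frac{420979}{5184}$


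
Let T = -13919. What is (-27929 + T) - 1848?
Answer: -43696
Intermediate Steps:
(-27929 + T) - 1848 = (-27929 - 13919) - 1848 = -41848 - 1848 = -43696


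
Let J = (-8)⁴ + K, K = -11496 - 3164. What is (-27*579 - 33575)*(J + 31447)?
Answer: -1027610664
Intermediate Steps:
K = -14660
J = -10564 (J = (-8)⁴ - 14660 = 4096 - 14660 = -10564)
(-27*579 - 33575)*(J + 31447) = (-27*579 - 33575)*(-10564 + 31447) = (-15633 - 33575)*20883 = -49208*20883 = -1027610664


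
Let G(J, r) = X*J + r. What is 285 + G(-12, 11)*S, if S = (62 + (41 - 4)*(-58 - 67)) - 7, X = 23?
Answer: 1211335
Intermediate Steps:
G(J, r) = r + 23*J (G(J, r) = 23*J + r = r + 23*J)
S = -4570 (S = (62 + 37*(-125)) - 7 = (62 - 4625) - 7 = -4563 - 7 = -4570)
285 + G(-12, 11)*S = 285 + (11 + 23*(-12))*(-4570) = 285 + (11 - 276)*(-4570) = 285 - 265*(-4570) = 285 + 1211050 = 1211335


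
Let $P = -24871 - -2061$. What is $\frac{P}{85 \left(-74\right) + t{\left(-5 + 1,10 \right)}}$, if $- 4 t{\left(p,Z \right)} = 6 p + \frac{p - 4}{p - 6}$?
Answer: $\frac{114050}{31421} \approx 3.6297$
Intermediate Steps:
$t{\left(p,Z \right)} = - \frac{3 p}{2} - \frac{-4 + p}{4 \left(-6 + p\right)}$ ($t{\left(p,Z \right)} = - \frac{6 p + \frac{p - 4}{p - 6}}{4} = - \frac{6 p + \frac{-4 + p}{-6 + p}}{4} = - \frac{3 p}{2} - \frac{-4 + p}{4 \left(-6 + p\right)}$)
$P = -22810$ ($P = -24871 + 2061 = -22810$)
$\frac{P}{85 \left(-74\right) + t{\left(-5 + 1,10 \right)}} = - \frac{22810}{85 \left(-74\right) + \frac{4 - 6 \left(-5 + 1\right)^{2} + 35 \left(-5 + 1\right)}{4 \left(-6 + \left(-5 + 1\right)\right)}} = - \frac{22810}{-6290 + \frac{4 - 6 \left(-4\right)^{2} + 35 \left(-4\right)}{4 \left(-6 - 4\right)}} = - \frac{22810}{-6290 + \frac{4 - 96 - 140}{4 \left(-10\right)}} = - \frac{22810}{-6290 + \frac{1}{4} \left(- \frac{1}{10}\right) \left(4 - 96 - 140\right)} = - \frac{22810}{-6290 + \frac{1}{4} \left(- \frac{1}{10}\right) \left(-232\right)} = - \frac{22810}{-6290 + \frac{29}{5}} = - \frac{22810}{- \frac{31421}{5}} = \left(-22810\right) \left(- \frac{5}{31421}\right) = \frac{114050}{31421}$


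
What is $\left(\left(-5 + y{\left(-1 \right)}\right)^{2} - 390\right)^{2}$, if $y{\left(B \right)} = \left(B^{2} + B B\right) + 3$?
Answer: $152100$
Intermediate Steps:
$y{\left(B \right)} = 3 + 2 B^{2}$ ($y{\left(B \right)} = \left(B^{2} + B^{2}\right) + 3 = 2 B^{2} + 3 = 3 + 2 B^{2}$)
$\left(\left(-5 + y{\left(-1 \right)}\right)^{2} - 390\right)^{2} = \left(\left(-5 + \left(3 + 2 \left(-1\right)^{2}\right)\right)^{2} - 390\right)^{2} = \left(\left(-5 + \left(3 + 2 \cdot 1\right)\right)^{2} - 390\right)^{2} = \left(\left(-5 + \left(3 + 2\right)\right)^{2} - 390\right)^{2} = \left(\left(-5 + 5\right)^{2} - 390\right)^{2} = \left(0^{2} - 390\right)^{2} = \left(0 - 390\right)^{2} = \left(-390\right)^{2} = 152100$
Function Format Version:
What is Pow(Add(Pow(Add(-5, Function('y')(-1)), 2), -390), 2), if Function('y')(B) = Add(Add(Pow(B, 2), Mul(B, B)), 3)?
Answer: 152100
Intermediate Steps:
Function('y')(B) = Add(3, Mul(2, Pow(B, 2))) (Function('y')(B) = Add(Add(Pow(B, 2), Pow(B, 2)), 3) = Add(Mul(2, Pow(B, 2)), 3) = Add(3, Mul(2, Pow(B, 2))))
Pow(Add(Pow(Add(-5, Function('y')(-1)), 2), -390), 2) = Pow(Add(Pow(Add(-5, Add(3, Mul(2, Pow(-1, 2)))), 2), -390), 2) = Pow(Add(Pow(Add(-5, Add(3, Mul(2, 1))), 2), -390), 2) = Pow(Add(Pow(Add(-5, Add(3, 2)), 2), -390), 2) = Pow(Add(Pow(Add(-5, 5), 2), -390), 2) = Pow(Add(Pow(0, 2), -390), 2) = Pow(Add(0, -390), 2) = Pow(-390, 2) = 152100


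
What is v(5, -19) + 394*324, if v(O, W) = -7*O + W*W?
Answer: 127982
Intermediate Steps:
v(O, W) = W² - 7*O (v(O, W) = -7*O + W² = W² - 7*O)
v(5, -19) + 394*324 = ((-19)² - 7*5) + 394*324 = (361 - 35) + 127656 = 326 + 127656 = 127982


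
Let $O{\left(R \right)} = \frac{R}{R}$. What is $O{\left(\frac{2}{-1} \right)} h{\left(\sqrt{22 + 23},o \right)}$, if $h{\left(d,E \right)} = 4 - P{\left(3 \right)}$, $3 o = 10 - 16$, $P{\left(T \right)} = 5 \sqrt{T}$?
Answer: $4 - 5 \sqrt{3} \approx -4.6603$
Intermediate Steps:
$o = -2$ ($o = \frac{10 - 16}{3} = \frac{1}{3} \left(-6\right) = -2$)
$h{\left(d,E \right)} = 4 - 5 \sqrt{3}$
$O{\left(R \right)} = 1$
$O{\left(\frac{2}{-1} \right)} h{\left(\sqrt{22 + 23},o \right)} = 1 \left(4 - 5 \sqrt{3}\right) = 4 - 5 \sqrt{3}$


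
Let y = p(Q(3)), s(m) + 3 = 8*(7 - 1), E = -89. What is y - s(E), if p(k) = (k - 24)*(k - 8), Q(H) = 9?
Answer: -60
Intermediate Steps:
p(k) = (-24 + k)*(-8 + k)
s(m) = 45 (s(m) = -3 + 8*(7 - 1) = -3 + 8*6 = -3 + 48 = 45)
y = -15 (y = 192 + 9² - 32*9 = 192 + 81 - 288 = -15)
y - s(E) = -15 - 1*45 = -15 - 45 = -60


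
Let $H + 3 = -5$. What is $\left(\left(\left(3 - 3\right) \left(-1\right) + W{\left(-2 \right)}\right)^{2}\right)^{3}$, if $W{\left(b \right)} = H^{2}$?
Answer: $68719476736$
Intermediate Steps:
$H = -8$ ($H = -3 - 5 = -8$)
$W{\left(b \right)} = 64$ ($W{\left(b \right)} = \left(-8\right)^{2} = 64$)
$\left(\left(\left(3 - 3\right) \left(-1\right) + W{\left(-2 \right)}\right)^{2}\right)^{3} = \left(\left(\left(3 - 3\right) \left(-1\right) + 64\right)^{2}\right)^{3} = \left(\left(0 \left(-1\right) + 64\right)^{2}\right)^{3} = \left(\left(0 + 64\right)^{2}\right)^{3} = \left(64^{2}\right)^{3} = 4096^{3} = 68719476736$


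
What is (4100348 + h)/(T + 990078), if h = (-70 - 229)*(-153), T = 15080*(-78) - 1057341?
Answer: -133745/40113 ≈ -3.3342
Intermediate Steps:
T = -2233581 (T = -1176240 - 1057341 = -2233581)
h = 45747 (h = -299*(-153) = 45747)
(4100348 + h)/(T + 990078) = (4100348 + 45747)/(-2233581 + 990078) = 4146095/(-1243503) = 4146095*(-1/1243503) = -133745/40113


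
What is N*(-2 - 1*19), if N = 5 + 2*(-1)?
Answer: -63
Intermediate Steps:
N = 3 (N = 5 - 2 = 3)
N*(-2 - 1*19) = 3*(-2 - 1*19) = 3*(-2 - 19) = 3*(-21) = -63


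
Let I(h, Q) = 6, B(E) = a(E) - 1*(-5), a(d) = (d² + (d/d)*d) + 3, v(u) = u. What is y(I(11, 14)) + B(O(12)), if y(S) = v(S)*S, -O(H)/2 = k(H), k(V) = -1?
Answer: 50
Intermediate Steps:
O(H) = 2 (O(H) = -2*(-1) = 2)
a(d) = 3 + d + d² (a(d) = (d² + 1*d) + 3 = (d² + d) + 3 = (d + d²) + 3 = 3 + d + d²)
B(E) = 8 + E + E² (B(E) = (3 + E + E²) - 1*(-5) = (3 + E + E²) + 5 = 8 + E + E²)
y(S) = S² (y(S) = S*S = S²)
y(I(11, 14)) + B(O(12)) = 6² + (8 + 2 + 2²) = 36 + (8 + 2 + 4) = 36 + 14 = 50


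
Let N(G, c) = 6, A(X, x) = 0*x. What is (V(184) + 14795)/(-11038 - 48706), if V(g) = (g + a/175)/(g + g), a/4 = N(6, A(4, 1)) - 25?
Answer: -238207531/961878400 ≈ -0.24765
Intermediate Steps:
A(X, x) = 0
a = -76 (a = 4*(6 - 25) = 4*(-19) = -76)
V(g) = (-76/175 + g)/(2*g) (V(g) = (g - 76/175)/(g + g) = (g - 76*1/175)/((2*g)) = (g - 76/175)*(1/(2*g)) = (-76/175 + g)*(1/(2*g)) = (-76/175 + g)/(2*g))
(V(184) + 14795)/(-11038 - 48706) = ((1/350)*(-76 + 175*184)/184 + 14795)/(-11038 - 48706) = ((1/350)*(1/184)*(-76 + 32200) + 14795)/(-59744) = ((1/350)*(1/184)*32124 + 14795)*(-1/59744) = (8031/16100 + 14795)*(-1/59744) = (238207531/16100)*(-1/59744) = -238207531/961878400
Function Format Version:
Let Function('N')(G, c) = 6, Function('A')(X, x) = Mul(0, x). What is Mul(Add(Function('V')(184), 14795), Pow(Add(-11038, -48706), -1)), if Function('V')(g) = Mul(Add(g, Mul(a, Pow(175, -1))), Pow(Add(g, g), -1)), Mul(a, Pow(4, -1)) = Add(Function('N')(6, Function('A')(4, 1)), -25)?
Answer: Rational(-238207531, 961878400) ≈ -0.24765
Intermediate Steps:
Function('A')(X, x) = 0
a = -76 (a = Mul(4, Add(6, -25)) = Mul(4, -19) = -76)
Function('V')(g) = Mul(Rational(1, 2), Pow(g, -1), Add(Rational(-76, 175), g)) (Function('V')(g) = Mul(Add(g, Mul(-76, Pow(175, -1))), Pow(Add(g, g), -1)) = Mul(Add(g, Mul(-76, Rational(1, 175))), Pow(Mul(2, g), -1)) = Mul(Add(g, Rational(-76, 175)), Mul(Rational(1, 2), Pow(g, -1))) = Mul(Add(Rational(-76, 175), g), Mul(Rational(1, 2), Pow(g, -1))) = Mul(Rational(1, 2), Pow(g, -1), Add(Rational(-76, 175), g)))
Mul(Add(Function('V')(184), 14795), Pow(Add(-11038, -48706), -1)) = Mul(Add(Mul(Rational(1, 350), Pow(184, -1), Add(-76, Mul(175, 184))), 14795), Pow(Add(-11038, -48706), -1)) = Mul(Add(Mul(Rational(1, 350), Rational(1, 184), Add(-76, 32200)), 14795), Pow(-59744, -1)) = Mul(Add(Mul(Rational(1, 350), Rational(1, 184), 32124), 14795), Rational(-1, 59744)) = Mul(Add(Rational(8031, 16100), 14795), Rational(-1, 59744)) = Mul(Rational(238207531, 16100), Rational(-1, 59744)) = Rational(-238207531, 961878400)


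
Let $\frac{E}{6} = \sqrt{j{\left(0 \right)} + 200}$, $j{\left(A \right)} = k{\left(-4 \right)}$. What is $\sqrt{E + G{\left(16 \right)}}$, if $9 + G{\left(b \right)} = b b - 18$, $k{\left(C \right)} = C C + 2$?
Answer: $\sqrt{229 + 6 \sqrt{218}} \approx 17.821$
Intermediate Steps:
$k{\left(C \right)} = 2 + C^{2}$ ($k{\left(C \right)} = C^{2} + 2 = 2 + C^{2}$)
$j{\left(A \right)} = 18$ ($j{\left(A \right)} = 2 + \left(-4\right)^{2} = 2 + 16 = 18$)
$G{\left(b \right)} = -27 + b^{2}$ ($G{\left(b \right)} = -9 + \left(b b - 18\right) = -9 + \left(b^{2} - 18\right) = -9 + \left(-18 + b^{2}\right) = -27 + b^{2}$)
$E = 6 \sqrt{218}$ ($E = 6 \sqrt{18 + 200} = 6 \sqrt{218} \approx 88.589$)
$\sqrt{E + G{\left(16 \right)}} = \sqrt{6 \sqrt{218} - \left(27 - 16^{2}\right)} = \sqrt{6 \sqrt{218} + \left(-27 + 256\right)} = \sqrt{6 \sqrt{218} + 229} = \sqrt{229 + 6 \sqrt{218}}$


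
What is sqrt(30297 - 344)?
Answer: sqrt(29953) ≈ 173.07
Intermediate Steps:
sqrt(30297 - 344) = sqrt(29953)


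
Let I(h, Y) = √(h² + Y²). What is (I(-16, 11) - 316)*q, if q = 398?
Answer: -125768 + 398*√377 ≈ -1.1804e+5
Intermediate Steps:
I(h, Y) = √(Y² + h²)
(I(-16, 11) - 316)*q = (√(11² + (-16)²) - 316)*398 = (√(121 + 256) - 316)*398 = (√377 - 316)*398 = (-316 + √377)*398 = -125768 + 398*√377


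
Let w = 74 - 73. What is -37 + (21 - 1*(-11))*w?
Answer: -5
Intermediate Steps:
w = 1
-37 + (21 - 1*(-11))*w = -37 + (21 - 1*(-11))*1 = -37 + (21 + 11)*1 = -37 + 32*1 = -37 + 32 = -5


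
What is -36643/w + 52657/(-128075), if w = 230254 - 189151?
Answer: -6857412896/5264266725 ≈ -1.3026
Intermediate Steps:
w = 41103
-36643/w + 52657/(-128075) = -36643/41103 + 52657/(-128075) = -36643*1/41103 + 52657*(-1/128075) = -36643/41103 - 52657/128075 = -6857412896/5264266725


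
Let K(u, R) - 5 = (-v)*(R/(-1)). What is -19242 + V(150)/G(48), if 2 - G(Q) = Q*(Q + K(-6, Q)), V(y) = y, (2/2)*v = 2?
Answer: -2751609/143 ≈ -19242.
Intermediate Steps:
v = 2
K(u, R) = 5 + 2*R (K(u, R) = 5 + (-1*2)*(R/(-1)) = 5 - 2*R*(-1) = 5 - (-2)*R = 5 + 2*R)
G(Q) = 2 - Q*(5 + 3*Q) (G(Q) = 2 - Q*(Q + (5 + 2*Q)) = 2 - Q*(5 + 3*Q))
-19242 + V(150)/G(48) = -19242 + 150/(2 - 5*48 - 3*48**2) = -19242 + 150/(2 - 240 - 3*2304) = -19242 + 150/(2 - 240 - 6912) = -19242 + 150/(-7150) = -19242 + 150*(-1/7150) = -19242 - 3/143 = -2751609/143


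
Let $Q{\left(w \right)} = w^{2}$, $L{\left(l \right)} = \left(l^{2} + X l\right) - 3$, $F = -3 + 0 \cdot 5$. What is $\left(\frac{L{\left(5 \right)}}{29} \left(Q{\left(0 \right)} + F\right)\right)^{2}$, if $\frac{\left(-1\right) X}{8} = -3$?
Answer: $\frac{181476}{841} \approx 215.79$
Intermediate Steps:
$X = 24$ ($X = \left(-8\right) \left(-3\right) = 24$)
$F = -3$ ($F = -3 + 0 = -3$)
$L{\left(l \right)} = -3 + l^{2} + 24 l$ ($L{\left(l \right)} = \left(l^{2} + 24 l\right) - 3 = -3 + l^{2} + 24 l$)
$\left(\frac{L{\left(5 \right)}}{29} \left(Q{\left(0 \right)} + F\right)\right)^{2} = \left(\frac{-3 + 5^{2} + 24 \cdot 5}{29} \left(0^{2} - 3\right)\right)^{2} = \left(\left(-3 + 25 + 120\right) \frac{1}{29} \left(0 - 3\right)\right)^{2} = \left(142 \cdot \frac{1}{29} \left(-3\right)\right)^{2} = \left(\frac{142}{29} \left(-3\right)\right)^{2} = \left(- \frac{426}{29}\right)^{2} = \frac{181476}{841}$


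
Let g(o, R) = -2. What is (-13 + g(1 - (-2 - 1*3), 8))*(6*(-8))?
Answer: 720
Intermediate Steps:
(-13 + g(1 - (-2 - 1*3), 8))*(6*(-8)) = (-13 - 2)*(6*(-8)) = -15*(-48) = 720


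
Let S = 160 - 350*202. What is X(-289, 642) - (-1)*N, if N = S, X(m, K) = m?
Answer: -70829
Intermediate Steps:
S = -70540 (S = 160 - 70700 = -70540)
N = -70540
X(-289, 642) - (-1)*N = -289 - (-1)*(-70540) = -289 - 1*70540 = -289 - 70540 = -70829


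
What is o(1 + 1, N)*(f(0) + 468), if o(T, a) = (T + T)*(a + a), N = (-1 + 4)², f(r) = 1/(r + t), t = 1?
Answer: 33768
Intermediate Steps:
f(r) = 1/(1 + r) (f(r) = 1/(r + 1) = 1/(1 + r))
N = 9 (N = 3² = 9)
o(T, a) = 4*T*a (o(T, a) = (2*T)*(2*a) = 4*T*a)
o(1 + 1, N)*(f(0) + 468) = (4*(1 + 1)*9)*(1/(1 + 0) + 468) = (4*2*9)*(1/1 + 468) = 72*(1 + 468) = 72*469 = 33768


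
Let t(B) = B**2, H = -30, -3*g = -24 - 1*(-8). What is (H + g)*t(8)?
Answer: -4736/3 ≈ -1578.7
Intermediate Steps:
g = 16/3 (g = -(-24 - 1*(-8))/3 = -(-24 + 8)/3 = -1/3*(-16) = 16/3 ≈ 5.3333)
(H + g)*t(8) = (-30 + 16/3)*8**2 = -74/3*64 = -4736/3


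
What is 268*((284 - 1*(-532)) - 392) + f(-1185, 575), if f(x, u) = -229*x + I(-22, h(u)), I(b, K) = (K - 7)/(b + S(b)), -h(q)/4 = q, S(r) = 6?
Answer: 6162259/16 ≈ 3.8514e+5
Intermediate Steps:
h(q) = -4*q
I(b, K) = (-7 + K)/(6 + b) (I(b, K) = (K - 7)/(b + 6) = (-7 + K)/(6 + b))
f(x, u) = 7/16 - 229*x + u/4 (f(x, u) = -229*x + (-7 - 4*u)/(6 - 22) = -229*x + (-7 - 4*u)/(-16) = -229*x - (-7 - 4*u)/16 = -229*x + (7/16 + u/4) = 7/16 - 229*x + u/4)
268*((284 - 1*(-532)) - 392) + f(-1185, 575) = 268*((284 - 1*(-532)) - 392) + (7/16 - 229*(-1185) + (1/4)*575) = 268*((284 + 532) - 392) + (7/16 + 271365 + 575/4) = 268*(816 - 392) + 4344147/16 = 268*424 + 4344147/16 = 113632 + 4344147/16 = 6162259/16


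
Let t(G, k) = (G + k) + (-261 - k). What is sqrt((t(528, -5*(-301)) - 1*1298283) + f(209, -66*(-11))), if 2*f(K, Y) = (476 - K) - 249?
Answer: 3*I*sqrt(144223) ≈ 1139.3*I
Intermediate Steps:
t(G, k) = -261 + G
f(K, Y) = 227/2 - K/2 (f(K, Y) = ((476 - K) - 249)/2 = (227 - K)/2 = 227/2 - K/2)
sqrt((t(528, -5*(-301)) - 1*1298283) + f(209, -66*(-11))) = sqrt(((-261 + 528) - 1*1298283) + (227/2 - 1/2*209)) = sqrt((267 - 1298283) + (227/2 - 209/2)) = sqrt(-1298016 + 9) = sqrt(-1298007) = 3*I*sqrt(144223)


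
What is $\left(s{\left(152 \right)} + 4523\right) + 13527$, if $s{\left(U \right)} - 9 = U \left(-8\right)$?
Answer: $16843$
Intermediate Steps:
$s{\left(U \right)} = 9 - 8 U$ ($s{\left(U \right)} = 9 + U \left(-8\right) = 9 - 8 U$)
$\left(s{\left(152 \right)} + 4523\right) + 13527 = \left(\left(9 - 1216\right) + 4523\right) + 13527 = \left(-1207 + 4523\right) + 13527 = 3316 + 13527 = 16843$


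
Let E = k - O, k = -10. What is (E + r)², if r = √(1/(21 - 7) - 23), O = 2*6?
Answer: (308 - I*√4494)²/196 ≈ 461.07 - 210.69*I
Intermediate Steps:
O = 12
r = I*√4494/14 (r = √(1/14 - 23) = √(-321/14) = I*√4494/14 ≈ 4.7884*I)
E = -22 (E = -10 - 1*12 = -10 - 12 = -22)
(E + r)² = (-22 + I*√4494/14)²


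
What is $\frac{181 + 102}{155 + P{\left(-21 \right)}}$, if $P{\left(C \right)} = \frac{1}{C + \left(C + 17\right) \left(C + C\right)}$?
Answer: $\frac{41601}{22786} \approx 1.8257$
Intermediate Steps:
$P{\left(C \right)} = \frac{1}{C + 2 C \left(17 + C\right)}$ ($P{\left(C \right)} = \frac{1}{C + \left(17 + C\right) 2 C} = \frac{1}{C + 2 C \left(17 + C\right)}$)
$\frac{181 + 102}{155 + P{\left(-21 \right)}} = \frac{181 + 102}{155 + \frac{1}{\left(-21\right) \left(35 + 2 \left(-21\right)\right)}} = \frac{283}{155 - \frac{1}{21 \left(35 - 42\right)}} = \frac{283}{155 - \frac{1}{21 \left(-7\right)}} = \frac{283}{155 - - \frac{1}{147}} = \frac{283}{155 + \frac{1}{147}} = \frac{283}{\frac{22786}{147}} = 283 \cdot \frac{147}{22786} = \frac{41601}{22786}$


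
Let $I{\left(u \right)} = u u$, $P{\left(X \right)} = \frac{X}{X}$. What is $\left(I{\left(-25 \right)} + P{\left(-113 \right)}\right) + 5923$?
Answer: $6549$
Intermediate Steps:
$P{\left(X \right)} = 1$
$I{\left(u \right)} = u^{2}$
$\left(I{\left(-25 \right)} + P{\left(-113 \right)}\right) + 5923 = \left(\left(-25\right)^{2} + 1\right) + 5923 = \left(625 + 1\right) + 5923 = 626 + 5923 = 6549$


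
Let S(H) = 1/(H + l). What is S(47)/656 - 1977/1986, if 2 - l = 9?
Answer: -8645749/8685440 ≈ -0.99543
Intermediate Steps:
l = -7 (l = 2 - 1*9 = 2 - 9 = -7)
S(H) = 1/(-7 + H) (S(H) = 1/(H - 7) = 1/(-7 + H))
S(47)/656 - 1977/1986 = 1/((-7 + 47)*656) - 1977/1986 = (1/656)/40 - 1977*1/1986 = (1/40)*(1/656) - 659/662 = 1/26240 - 659/662 = -8645749/8685440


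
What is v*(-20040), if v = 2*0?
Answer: 0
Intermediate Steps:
v = 0
v*(-20040) = 0*(-20040) = 0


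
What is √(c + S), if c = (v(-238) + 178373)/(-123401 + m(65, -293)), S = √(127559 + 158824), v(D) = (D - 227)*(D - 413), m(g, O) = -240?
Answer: √(-59482201408 + 15287096881*√286383)/123641 ≈ 23.049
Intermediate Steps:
v(D) = (-413 + D)*(-227 + D) (v(D) = (-227 + D)*(-413 + D) = (-413 + D)*(-227 + D))
S = √286383 ≈ 535.15
c = -481088/123641 (c = ((93751 + (-238)² - 640*(-238)) + 178373)/(-123401 - 240) = ((93751 + 56644 + 152320) + 178373)/(-123641) = (302715 + 178373)*(-1/123641) = 481088*(-1/123641) = -481088/123641 ≈ -3.8910)
√(c + S) = √(-481088/123641 + √286383)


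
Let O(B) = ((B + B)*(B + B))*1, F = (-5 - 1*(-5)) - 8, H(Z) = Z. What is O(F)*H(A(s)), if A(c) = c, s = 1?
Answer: 256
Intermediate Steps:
F = -8 (F = (-5 + 5) - 8 = 0 - 8 = -8)
O(B) = 4*B**2 (O(B) = ((2*B)*(2*B))*1 = (4*B**2)*1 = 4*B**2)
O(F)*H(A(s)) = (4*(-8)**2)*1 = (4*64)*1 = 256*1 = 256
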